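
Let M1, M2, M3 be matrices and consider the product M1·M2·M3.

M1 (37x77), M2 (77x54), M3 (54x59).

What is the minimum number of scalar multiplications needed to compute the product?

271728

Order (M1·(M2·M3)): (M2·M3): 77×54 by 54×59 → 77×59, cost 77·54·59 = 245322; (M1·(M2·M3)): 37×77 by 77×59 → 37×59, cost 37·77·59 = 168091; cumulative 413413. Total 413413.
Order ((M1·M2)·M3): (M1·M2): 37×77 by 77×54 → 37×54, cost 37·77·54 = 153846; ((M1·M2)·M3): 37×54 by 54×59 → 37×59, cost 37·54·59 = 117882; cumulative 271728. Total 271728.
Minimum: 271728.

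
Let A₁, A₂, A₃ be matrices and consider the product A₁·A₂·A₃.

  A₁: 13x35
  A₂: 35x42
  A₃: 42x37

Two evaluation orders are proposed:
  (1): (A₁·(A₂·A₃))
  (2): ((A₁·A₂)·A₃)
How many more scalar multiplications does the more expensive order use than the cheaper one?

Order (1) = (A₁·(A₂·A₃)): (A₂·A₃): 35×42 by 42×37 → 35×37, cost 35·42·37 = 54390; (A₁·(A₂·A₃)): 13×35 by 35×37 → 13×37, cost 13·35·37 = 16835; cumulative 71225. Total 71225.
Order (2) = ((A₁·A₂)·A₃): (A₁·A₂): 13×35 by 35×42 → 13×42, cost 13·35·42 = 19110; ((A₁·A₂)·A₃): 13×42 by 42×37 → 13×37, cost 13·42·37 = 20202; cumulative 39312. Total 39312.
Difference: |71225 − 39312| = 31913.

31913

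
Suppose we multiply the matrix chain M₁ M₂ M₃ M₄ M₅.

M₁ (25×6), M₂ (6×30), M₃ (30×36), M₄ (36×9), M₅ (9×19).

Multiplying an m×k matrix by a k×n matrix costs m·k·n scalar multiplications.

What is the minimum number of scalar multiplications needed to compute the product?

12300

Adjacent pairs: M₁M₂ = 25·6·30 = 4500; M₂M₃ = 6·30·36 = 6480; M₃M₄ = 30·36·9 = 9720; M₄M₅ = 36·9·19 = 6156.
Length 3: M₁..M₃: k=1: 0+6480+25·6·36=11880; k=2: 4500+0+25·30·36=31500 → min 11880 | M₂..M₄: k=2: 0+9720+6·30·9=11340; k=3: 6480+0+6·36·9=8424 → min 8424 | M₃..M₅: k=3: 0+6156+30·36·19=26676; k=4: 9720+0+30·9·19=14850 → min 14850.
Length 4: M₁..M₄: k=1: 0+8424+25·6·9=9774; k=2: 4500+9720+25·30·9=20970; k=3: 11880+0+25·36·9=19980 → min 9774 | M₂..M₅: k=2: 0+14850+6·30·19=18270; k=3: 6480+6156+6·36·19=16740; k=4: 8424+0+6·9·19=9450 → min 9450.
Length 5: M₁..M₅: k=1: 0+9450+25·6·19=12300; k=2: 4500+14850+25·30·19=33600; k=3: 11880+6156+25·36·19=35136; k=4: 9774+0+25·9·19=14049 → min 12300.
Optimal order: (M₁ (((M₂ M₃) M₄) M₅)) with cost 12300.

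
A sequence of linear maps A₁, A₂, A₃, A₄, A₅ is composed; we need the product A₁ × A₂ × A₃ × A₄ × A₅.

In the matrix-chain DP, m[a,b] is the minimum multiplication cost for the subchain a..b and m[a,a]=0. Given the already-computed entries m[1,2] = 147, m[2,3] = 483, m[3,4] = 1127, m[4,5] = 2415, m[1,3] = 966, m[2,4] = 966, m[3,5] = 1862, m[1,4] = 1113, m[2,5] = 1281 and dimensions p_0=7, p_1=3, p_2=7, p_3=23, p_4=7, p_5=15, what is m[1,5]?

1596

m[1,5] = min over k∈[1,4] of m[1,k]+m[k+1,5]+p_{0}·p_k·p_{5}.
k=1: 0 + 1281 + 7·3·15 = 1596; k=2: 147 + 1862 + 7·7·15 = 2744; k=3: 966 + 2415 + 7·23·15 = 5796; k=4: 1113 + 0 + 7·7·15 = 1848.
Minimum: 1596 at k=1.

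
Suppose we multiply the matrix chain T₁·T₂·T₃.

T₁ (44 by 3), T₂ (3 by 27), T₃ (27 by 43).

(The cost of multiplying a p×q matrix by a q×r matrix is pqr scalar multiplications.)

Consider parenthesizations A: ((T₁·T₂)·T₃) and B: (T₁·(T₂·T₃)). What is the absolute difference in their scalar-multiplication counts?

45489

Order A = ((T₁·T₂)·T₃): (T₁·T₂): 44×3 by 3×27 → 44×27, cost 44·3·27 = 3564; ((T₁·T₂)·T₃): 44×27 by 27×43 → 44×43, cost 44·27·43 = 51084; cumulative 54648. Total 54648.
Order B = (T₁·(T₂·T₃)): (T₂·T₃): 3×27 by 27×43 → 3×43, cost 3·27·43 = 3483; (T₁·(T₂·T₃)): 44×3 by 3×43 → 44×43, cost 44·3·43 = 5676; cumulative 9159. Total 9159.
Difference: |54648 − 9159| = 45489.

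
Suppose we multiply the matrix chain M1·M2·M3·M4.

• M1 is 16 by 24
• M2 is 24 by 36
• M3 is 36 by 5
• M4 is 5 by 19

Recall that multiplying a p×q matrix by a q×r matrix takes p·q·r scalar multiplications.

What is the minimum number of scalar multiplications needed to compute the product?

7760

Adjacent pairs: M1M2 = 16·24·36 = 13824; M2M3 = 24·36·5 = 4320; M3M4 = 36·5·19 = 3420.
Length 3: M1..M3: k=1: 0+4320+16·24·5=6240; k=2: 13824+0+16·36·5=16704 → min 6240 | M2..M4: k=2: 0+3420+24·36·19=19836; k=3: 4320+0+24·5·19=6600 → min 6600.
Length 4: M1..M4: k=1: 0+6600+16·24·19=13896; k=2: 13824+3420+16·36·19=28188; k=3: 6240+0+16·5·19=7760 → min 7760.
Optimal order: ((M1·(M2·M3))·M4) with cost 7760.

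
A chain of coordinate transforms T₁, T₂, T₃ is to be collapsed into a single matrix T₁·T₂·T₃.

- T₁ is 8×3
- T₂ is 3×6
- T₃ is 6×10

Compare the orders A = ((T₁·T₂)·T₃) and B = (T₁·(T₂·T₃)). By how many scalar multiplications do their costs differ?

204

Order A = ((T₁·T₂)·T₃): (T₁·T₂): 8×3 by 3×6 → 8×6, cost 8·3·6 = 144; ((T₁·T₂)·T₃): 8×6 by 6×10 → 8×10, cost 8·6·10 = 480; cumulative 624. Total 624.
Order B = (T₁·(T₂·T₃)): (T₂·T₃): 3×6 by 6×10 → 3×10, cost 3·6·10 = 180; (T₁·(T₂·T₃)): 8×3 by 3×10 → 8×10, cost 8·3·10 = 240; cumulative 420. Total 420.
Difference: |624 − 420| = 204.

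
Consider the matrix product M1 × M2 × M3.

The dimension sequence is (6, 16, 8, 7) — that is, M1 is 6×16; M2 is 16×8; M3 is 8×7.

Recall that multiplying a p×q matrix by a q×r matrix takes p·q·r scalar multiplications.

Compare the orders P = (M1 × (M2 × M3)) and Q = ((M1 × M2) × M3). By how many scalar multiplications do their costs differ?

Order P = (M1 × (M2 × M3)): (M2 × M3): 16×8 by 8×7 → 16×7, cost 16·8·7 = 896; (M1 × (M2 × M3)): 6×16 by 16×7 → 6×7, cost 6·16·7 = 672; cumulative 1568. Total 1568.
Order Q = ((M1 × M2) × M3): (M1 × M2): 6×16 by 16×8 → 6×8, cost 6·16·8 = 768; ((M1 × M2) × M3): 6×8 by 8×7 → 6×7, cost 6·8·7 = 336; cumulative 1104. Total 1104.
Difference: |1568 − 1104| = 464.

464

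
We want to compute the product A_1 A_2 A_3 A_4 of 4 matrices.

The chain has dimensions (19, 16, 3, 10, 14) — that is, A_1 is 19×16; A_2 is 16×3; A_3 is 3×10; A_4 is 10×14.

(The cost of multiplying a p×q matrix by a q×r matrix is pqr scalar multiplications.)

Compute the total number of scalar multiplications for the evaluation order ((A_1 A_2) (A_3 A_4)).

(A_1 A_2): 19×16 by 16×3 → 19×3, cost 19·16·3 = 912
(A_3 A_4): 3×10 by 10×14 → 3×14, cost 3·10·14 = 420
((A_1 A_2) (A_3 A_4)): 19×3 by 3×14 → 19×14, cost 19·3·14 = 798; cumulative 2130
Total: 2130 scalar multiplications.

2130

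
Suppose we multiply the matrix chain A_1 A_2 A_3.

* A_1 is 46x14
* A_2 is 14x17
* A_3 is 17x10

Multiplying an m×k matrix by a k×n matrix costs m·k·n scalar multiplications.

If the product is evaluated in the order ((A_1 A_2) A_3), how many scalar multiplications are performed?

18768

(A_1 A_2): 46×14 by 14×17 → 46×17, cost 46·14·17 = 10948
((A_1 A_2) A_3): 46×17 by 17×10 → 46×10, cost 46·17·10 = 7820; cumulative 18768
Total: 18768 scalar multiplications.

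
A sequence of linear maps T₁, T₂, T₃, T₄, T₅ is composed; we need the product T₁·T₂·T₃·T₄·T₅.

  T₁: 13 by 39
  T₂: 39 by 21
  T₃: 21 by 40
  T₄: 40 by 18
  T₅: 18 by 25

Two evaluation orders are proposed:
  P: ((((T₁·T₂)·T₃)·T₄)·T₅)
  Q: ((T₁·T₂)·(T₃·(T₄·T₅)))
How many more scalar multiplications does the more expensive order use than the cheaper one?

Order P = ((((T₁·T₂)·T₃)·T₄)·T₅): (T₁·T₂): 13×39 by 39×21 → 13×21, cost 13·39·21 = 10647; ((T₁·T₂)·T₃): 13×21 by 21×40 → 13×40, cost 13·21·40 = 10920; cumulative 21567; (((T₁·T₂)·T₃)·T₄): 13×40 by 40×18 → 13×18, cost 13·40·18 = 9360; cumulative 30927; ((((T₁·T₂)·T₃)·T₄)·T₅): 13×18 by 18×25 → 13×25, cost 13·18·25 = 5850; cumulative 36777. Total 36777.
Order Q = ((T₁·T₂)·(T₃·(T₄·T₅))): (T₁·T₂): 13×39 by 39×21 → 13×21, cost 13·39·21 = 10647; (T₄·T₅): 40×18 by 18×25 → 40×25, cost 40·18·25 = 18000; (T₃·(T₄·T₅)): 21×40 by 40×25 → 21×25, cost 21·40·25 = 21000; cumulative 39000; ((T₁·T₂)·(T₃·(T₄·T₅))): 13×21 by 21×25 → 13×25, cost 13·21·25 = 6825; cumulative 56472. Total 56472.
Difference: |36777 − 56472| = 19695.

19695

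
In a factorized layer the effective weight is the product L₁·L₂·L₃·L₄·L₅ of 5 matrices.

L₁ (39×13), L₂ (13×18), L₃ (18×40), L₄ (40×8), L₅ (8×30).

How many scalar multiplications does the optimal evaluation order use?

21048

Adjacent pairs: L₁L₂ = 39·13·18 = 9126; L₂L₃ = 13·18·40 = 9360; L₃L₄ = 18·40·8 = 5760; L₄L₅ = 40·8·30 = 9600.
Length 3: L₁..L₃: k=1: 0+9360+39·13·40=29640; k=2: 9126+0+39·18·40=37206 → min 29640 | L₂..L₄: k=2: 0+5760+13·18·8=7632; k=3: 9360+0+13·40·8=13520 → min 7632 | L₃..L₅: k=3: 0+9600+18·40·30=31200; k=4: 5760+0+18·8·30=10080 → min 10080.
Length 4: L₁..L₄: k=1: 0+7632+39·13·8=11688; k=2: 9126+5760+39·18·8=20502; k=3: 29640+0+39·40·8=42120 → min 11688 | L₂..L₅: k=2: 0+10080+13·18·30=17100; k=3: 9360+9600+13·40·30=34560; k=4: 7632+0+13·8·30=10752 → min 10752.
Length 5: L₁..L₅: k=1: 0+10752+39·13·30=25962; k=2: 9126+10080+39·18·30=40266; k=3: 29640+9600+39·40·30=86040; k=4: 11688+0+39·8·30=21048 → min 21048.
Optimal order: ((L₁·(L₂·(L₃·L₄)))·L₅) with cost 21048.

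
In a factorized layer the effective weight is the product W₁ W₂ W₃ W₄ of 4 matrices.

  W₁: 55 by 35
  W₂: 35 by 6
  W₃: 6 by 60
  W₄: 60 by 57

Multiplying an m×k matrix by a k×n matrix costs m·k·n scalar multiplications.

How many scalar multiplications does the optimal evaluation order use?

Adjacent pairs: W₁W₂ = 55·35·6 = 11550; W₂W₃ = 35·6·60 = 12600; W₃W₄ = 6·60·57 = 20520.
Length 3: W₁..W₃: k=1: 0+12600+55·35·60=128100; k=2: 11550+0+55·6·60=31350 → min 31350 | W₂..W₄: k=2: 0+20520+35·6·57=32490; k=3: 12600+0+35·60·57=132300 → min 32490.
Length 4: W₁..W₄: k=1: 0+32490+55·35·57=142215; k=2: 11550+20520+55·6·57=50880; k=3: 31350+0+55·60·57=219450 → min 50880.
Optimal order: ((W₁ W₂) (W₃ W₄)) with cost 50880.

50880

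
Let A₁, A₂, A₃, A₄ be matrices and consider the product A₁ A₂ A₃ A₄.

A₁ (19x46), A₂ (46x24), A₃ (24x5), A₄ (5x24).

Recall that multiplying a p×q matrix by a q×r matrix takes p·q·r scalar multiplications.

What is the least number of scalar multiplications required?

Adjacent pairs: A₁A₂ = 19·46·24 = 20976; A₂A₃ = 46·24·5 = 5520; A₃A₄ = 24·5·24 = 2880.
Length 3: A₁..A₃: k=1: 0+5520+19·46·5=9890; k=2: 20976+0+19·24·5=23256 → min 9890 | A₂..A₄: k=2: 0+2880+46·24·24=29376; k=3: 5520+0+46·5·24=11040 → min 11040.
Length 4: A₁..A₄: k=1: 0+11040+19·46·24=32016; k=2: 20976+2880+19·24·24=34800; k=3: 9890+0+19·5·24=12170 → min 12170.
Optimal order: ((A₁ (A₂ A₃)) A₄) with cost 12170.

12170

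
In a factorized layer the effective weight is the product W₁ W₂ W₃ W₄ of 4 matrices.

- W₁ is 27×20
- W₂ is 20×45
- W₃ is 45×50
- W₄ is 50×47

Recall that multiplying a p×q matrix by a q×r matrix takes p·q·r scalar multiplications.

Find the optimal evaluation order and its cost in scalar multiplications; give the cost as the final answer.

117380

Adjacent pairs: W₁W₂ = 27·20·45 = 24300; W₂W₃ = 20·45·50 = 45000; W₃W₄ = 45·50·47 = 105750.
Length 3: W₁..W₃: k=1: 0+45000+27·20·50=72000; k=2: 24300+0+27·45·50=85050 → min 72000 | W₂..W₄: k=2: 0+105750+20·45·47=148050; k=3: 45000+0+20·50·47=92000 → min 92000.
Length 4: W₁..W₄: k=1: 0+92000+27·20·47=117380; k=2: 24300+105750+27·45·47=187155; k=3: 72000+0+27·50·47=135450 → min 117380.
Optimal parenthesization: (W₁ ((W₂ W₃) W₄)) with cost 117380.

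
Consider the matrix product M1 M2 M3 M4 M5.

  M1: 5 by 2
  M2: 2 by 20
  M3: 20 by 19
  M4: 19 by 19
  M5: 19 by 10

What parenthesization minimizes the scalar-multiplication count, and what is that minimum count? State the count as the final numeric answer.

1962

Adjacent pairs: M1M2 = 5·2·20 = 200; M2M3 = 2·20·19 = 760; M3M4 = 20·19·19 = 7220; M4M5 = 19·19·10 = 3610.
Length 3: M1..M3: k=1: 0+760+5·2·19=950; k=2: 200+0+5·20·19=2100 → min 950 | M2..M4: k=2: 0+7220+2·20·19=7980; k=3: 760+0+2·19·19=1482 → min 1482 | M3..M5: k=3: 0+3610+20·19·10=7410; k=4: 7220+0+20·19·10=11020 → min 7410.
Length 4: M1..M4: k=1: 0+1482+5·2·19=1672; k=2: 200+7220+5·20·19=9320; k=3: 950+0+5·19·19=2755 → min 1672 | M2..M5: k=2: 0+7410+2·20·10=7810; k=3: 760+3610+2·19·10=4750; k=4: 1482+0+2·19·10=1862 → min 1862.
Length 5: M1..M5: k=1: 0+1862+5·2·10=1962; k=2: 200+7410+5·20·10=8610; k=3: 950+3610+5·19·10=5510; k=4: 1672+0+5·19·10=2622 → min 1962.
Optimal parenthesization: (M1 (((M2 M3) M4) M5)) with cost 1962.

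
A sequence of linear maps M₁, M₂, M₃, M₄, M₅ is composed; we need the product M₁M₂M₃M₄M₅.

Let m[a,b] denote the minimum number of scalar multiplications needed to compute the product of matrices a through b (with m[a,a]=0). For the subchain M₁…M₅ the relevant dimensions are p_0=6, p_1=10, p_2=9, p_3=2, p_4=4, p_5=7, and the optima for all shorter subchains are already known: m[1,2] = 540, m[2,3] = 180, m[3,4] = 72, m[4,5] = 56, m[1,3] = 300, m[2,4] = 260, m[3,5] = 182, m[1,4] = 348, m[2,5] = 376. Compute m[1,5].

440

m[1,5] = min over k∈[1,4] of m[1,k]+m[k+1,5]+p_{0}·p_k·p_{5}.
k=1: 0 + 376 + 6·10·7 = 796; k=2: 540 + 182 + 6·9·7 = 1100; k=3: 300 + 56 + 6·2·7 = 440; k=4: 348 + 0 + 6·4·7 = 516.
Minimum: 440 at k=3.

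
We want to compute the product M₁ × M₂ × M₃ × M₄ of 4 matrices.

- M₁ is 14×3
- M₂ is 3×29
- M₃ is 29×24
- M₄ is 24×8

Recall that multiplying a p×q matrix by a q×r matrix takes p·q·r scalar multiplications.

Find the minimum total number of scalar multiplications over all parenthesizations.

3000

Adjacent pairs: M₁M₂ = 14·3·29 = 1218; M₂M₃ = 3·29·24 = 2088; M₃M₄ = 29·24·8 = 5568.
Length 3: M₁..M₃: k=1: 0+2088+14·3·24=3096; k=2: 1218+0+14·29·24=10962 → min 3096 | M₂..M₄: k=2: 0+5568+3·29·8=6264; k=3: 2088+0+3·24·8=2664 → min 2664.
Length 4: M₁..M₄: k=1: 0+2664+14·3·8=3000; k=2: 1218+5568+14·29·8=10034; k=3: 3096+0+14·24·8=5784 → min 3000.
Optimal order: (M₁ × ((M₂ × M₃) × M₄)) with cost 3000.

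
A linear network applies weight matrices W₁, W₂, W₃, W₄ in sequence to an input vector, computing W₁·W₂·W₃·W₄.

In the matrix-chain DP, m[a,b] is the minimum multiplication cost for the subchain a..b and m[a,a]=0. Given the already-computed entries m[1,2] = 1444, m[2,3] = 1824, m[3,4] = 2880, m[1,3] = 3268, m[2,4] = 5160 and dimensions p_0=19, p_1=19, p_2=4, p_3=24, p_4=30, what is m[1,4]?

6604

m[1,4] = min over k∈[1,3] of m[1,k]+m[k+1,4]+p_{0}·p_k·p_{4}.
k=1: 0 + 5160 + 19·19·30 = 15990; k=2: 1444 + 2880 + 19·4·30 = 6604; k=3: 3268 + 0 + 19·24·30 = 16948.
Minimum: 6604 at k=2.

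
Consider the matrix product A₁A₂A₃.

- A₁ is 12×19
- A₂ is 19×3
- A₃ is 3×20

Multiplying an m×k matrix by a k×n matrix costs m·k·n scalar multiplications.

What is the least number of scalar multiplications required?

1404

Order (A₁(A₂A₃)): (A₂A₃): 19×3 by 3×20 → 19×20, cost 19·3·20 = 1140; (A₁(A₂A₃)): 12×19 by 19×20 → 12×20, cost 12·19·20 = 4560; cumulative 5700. Total 5700.
Order ((A₁A₂)A₃): (A₁A₂): 12×19 by 19×3 → 12×3, cost 12·19·3 = 684; ((A₁A₂)A₃): 12×3 by 3×20 → 12×20, cost 12·3·20 = 720; cumulative 1404. Total 1404.
Minimum: 1404.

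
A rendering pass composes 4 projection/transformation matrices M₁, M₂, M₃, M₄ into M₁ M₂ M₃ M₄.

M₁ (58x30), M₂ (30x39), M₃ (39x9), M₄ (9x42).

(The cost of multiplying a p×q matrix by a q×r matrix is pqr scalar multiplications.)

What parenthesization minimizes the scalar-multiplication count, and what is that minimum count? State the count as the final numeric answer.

Adjacent pairs: M₁M₂ = 58·30·39 = 67860; M₂M₃ = 30·39·9 = 10530; M₃M₄ = 39·9·42 = 14742.
Length 3: M₁..M₃: k=1: 0+10530+58·30·9=26190; k=2: 67860+0+58·39·9=88218 → min 26190 | M₂..M₄: k=2: 0+14742+30·39·42=63882; k=3: 10530+0+30·9·42=21870 → min 21870.
Length 4: M₁..M₄: k=1: 0+21870+58·30·42=94950; k=2: 67860+14742+58·39·42=177606; k=3: 26190+0+58·9·42=48114 → min 48114.
Optimal parenthesization: ((M₁ (M₂ M₃)) M₄) with cost 48114.

48114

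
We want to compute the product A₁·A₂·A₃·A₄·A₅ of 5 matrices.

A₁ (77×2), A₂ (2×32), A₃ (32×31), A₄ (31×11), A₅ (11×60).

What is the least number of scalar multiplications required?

13226

Adjacent pairs: A₁A₂ = 77·2·32 = 4928; A₂A₃ = 2·32·31 = 1984; A₃A₄ = 32·31·11 = 10912; A₄A₅ = 31·11·60 = 20460.
Length 3: A₁..A₃: k=1: 0+1984+77·2·31=6758; k=2: 4928+0+77·32·31=81312 → min 6758 | A₂..A₄: k=2: 0+10912+2·32·11=11616; k=3: 1984+0+2·31·11=2666 → min 2666 | A₃..A₅: k=3: 0+20460+32·31·60=79980; k=4: 10912+0+32·11·60=32032 → min 32032.
Length 4: A₁..A₄: k=1: 0+2666+77·2·11=4360; k=2: 4928+10912+77·32·11=42944; k=3: 6758+0+77·31·11=33015 → min 4360 | A₂..A₅: k=2: 0+32032+2·32·60=35872; k=3: 1984+20460+2·31·60=26164; k=4: 2666+0+2·11·60=3986 → min 3986.
Length 5: A₁..A₅: k=1: 0+3986+77·2·60=13226; k=2: 4928+32032+77·32·60=184800; k=3: 6758+20460+77·31·60=170438; k=4: 4360+0+77·11·60=55180 → min 13226.
Optimal order: (A₁·(((A₂·A₃)·A₄)·A₅)) with cost 13226.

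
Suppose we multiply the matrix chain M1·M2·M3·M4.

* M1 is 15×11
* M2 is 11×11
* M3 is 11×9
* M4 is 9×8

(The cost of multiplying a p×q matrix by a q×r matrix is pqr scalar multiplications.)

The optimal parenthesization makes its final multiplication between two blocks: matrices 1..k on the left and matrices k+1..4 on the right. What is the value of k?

Adjacent pairs: M1M2 = 15·11·11 = 1815; M2M3 = 11·11·9 = 1089; M3M4 = 11·9·8 = 792.
Length 3: M1..M3: k=1: 0+1089+15·11·9=2574; k=2: 1815+0+15·11·9=3300 → min 2574 | M2..M4: k=2: 0+792+11·11·8=1760; k=3: 1089+0+11·9·8=1881 → min 1760.
Top-level splits: k=1: (M1..M1)·(M2..M4) → 0+1760+15·11·8 = 3080; k=2: (M1..M2)·(M3..M4) → 1815+792+15·11·8 = 3927; k=3: (M1..M3)·(M4..M4) → 2574+0+15·9·8 = 3654.
Best split is after M1, i.e. k = 1.

1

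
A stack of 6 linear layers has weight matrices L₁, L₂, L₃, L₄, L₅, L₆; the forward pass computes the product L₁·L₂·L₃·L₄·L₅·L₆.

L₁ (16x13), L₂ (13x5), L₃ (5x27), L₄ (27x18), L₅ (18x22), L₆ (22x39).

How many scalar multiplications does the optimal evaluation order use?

12860

Adjacent pairs: L₁L₂ = 16·13·5 = 1040; L₂L₃ = 13·5·27 = 1755; L₃L₄ = 5·27·18 = 2430; L₄L₅ = 27·18·22 = 10692; L₅L₆ = 18·22·39 = 15444.
Length 3: L₁..L₃: k=1: 0+1755+16·13·27=7371; k=2: 1040+0+16·5·27=3200 → min 3200 | L₂..L₄: k=2: 0+2430+13·5·18=3600; k=3: 1755+0+13·27·18=8073 → min 3600 | L₃..L₅: k=3: 0+10692+5·27·22=13662; k=4: 2430+0+5·18·22=4410 → min 4410 | L₄..L₆: k=4: 0+15444+27·18·39=34398; k=5: 10692+0+27·22·39=33858 → min 33858.
Length 4: L₁..L₄: k=1: 0+3600+16·13·18=7344; k=2: 1040+2430+16·5·18=4910; k=3: 3200+0+16·27·18=10976 → min 4910 | L₂..L₅: k=2: 0+4410+13·5·22=5840; k=3: 1755+10692+13·27·22=20169; k=4: 3600+0+13·18·22=8748 → min 5840 | L₃..L₆: k=3: 0+33858+5·27·39=39123; k=4: 2430+15444+5·18·39=21384; k=5: 4410+0+5·22·39=8700 → min 8700.
Length 5: L₁..L₅: k=1: 0+5840+16·13·22=10416; k=2: 1040+4410+16·5·22=7210; k=3: 3200+10692+16·27·22=23396; k=4: 4910+0+16·18·22=11246 → min 7210 | L₂..L₆: k=2: 0+8700+13·5·39=11235; k=3: 1755+33858+13·27·39=49302; k=4: 3600+15444+13·18·39=28170; k=5: 5840+0+13·22·39=16994 → min 11235.
Length 6: L₁..L₆: k=1: 0+11235+16·13·39=19347; k=2: 1040+8700+16·5·39=12860; k=3: 3200+33858+16·27·39=53906; k=4: 4910+15444+16·18·39=31586; k=5: 7210+0+16·22·39=20938 → min 12860.
Optimal order: ((L₁·L₂)·(((L₃·L₄)·L₅)·L₆)) with cost 12860.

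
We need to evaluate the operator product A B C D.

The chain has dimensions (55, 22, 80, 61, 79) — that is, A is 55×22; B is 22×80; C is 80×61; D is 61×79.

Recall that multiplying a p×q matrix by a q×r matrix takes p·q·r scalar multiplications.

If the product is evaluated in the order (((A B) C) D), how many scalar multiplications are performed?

(A B): 55×22 by 22×80 → 55×80, cost 55·22·80 = 96800
((A B) C): 55×80 by 80×61 → 55×61, cost 55·80·61 = 268400; cumulative 365200
(((A B) C) D): 55×61 by 61×79 → 55×79, cost 55·61·79 = 265045; cumulative 630245
Total: 630245 scalar multiplications.

630245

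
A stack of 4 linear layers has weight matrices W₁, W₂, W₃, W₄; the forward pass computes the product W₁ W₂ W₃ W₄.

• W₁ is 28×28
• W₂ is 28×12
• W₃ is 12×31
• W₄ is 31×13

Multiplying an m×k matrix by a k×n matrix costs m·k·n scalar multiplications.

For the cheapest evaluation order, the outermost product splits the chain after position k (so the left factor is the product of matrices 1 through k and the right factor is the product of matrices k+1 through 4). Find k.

2

Adjacent pairs: W₁W₂ = 28·28·12 = 9408; W₂W₃ = 28·12·31 = 10416; W₃W₄ = 12·31·13 = 4836.
Length 3: W₁..W₃: k=1: 0+10416+28·28·31=34720; k=2: 9408+0+28·12·31=19824 → min 19824 | W₂..W₄: k=2: 0+4836+28·12·13=9204; k=3: 10416+0+28·31·13=21700 → min 9204.
Top-level splits: k=1: (W₁..W₁)·(W₂..W₄) → 0+9204+28·28·13 = 19396; k=2: (W₁..W₂)·(W₃..W₄) → 9408+4836+28·12·13 = 18612; k=3: (W₁..W₃)·(W₄..W₄) → 19824+0+28·31·13 = 31108.
Best split is after W₂, i.e. k = 2.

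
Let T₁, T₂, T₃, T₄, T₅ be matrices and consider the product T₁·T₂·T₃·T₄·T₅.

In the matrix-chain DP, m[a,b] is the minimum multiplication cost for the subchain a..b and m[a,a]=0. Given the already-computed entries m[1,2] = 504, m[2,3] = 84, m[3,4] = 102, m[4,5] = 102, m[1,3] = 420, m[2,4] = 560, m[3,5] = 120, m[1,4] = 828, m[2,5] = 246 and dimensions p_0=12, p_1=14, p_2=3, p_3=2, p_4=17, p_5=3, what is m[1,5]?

m[1,5] = min over k∈[1,4] of m[1,k]+m[k+1,5]+p_{0}·p_k·p_{5}.
k=1: 0 + 246 + 12·14·3 = 750; k=2: 504 + 120 + 12·3·3 = 732; k=3: 420 + 102 + 12·2·3 = 594; k=4: 828 + 0 + 12·17·3 = 1440.
Minimum: 594 at k=3.

594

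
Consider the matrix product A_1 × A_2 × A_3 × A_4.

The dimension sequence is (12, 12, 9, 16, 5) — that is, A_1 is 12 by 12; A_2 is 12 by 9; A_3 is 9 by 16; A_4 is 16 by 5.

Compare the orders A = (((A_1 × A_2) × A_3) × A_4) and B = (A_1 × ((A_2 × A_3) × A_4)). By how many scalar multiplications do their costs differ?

576

Order A = (((A_1 × A_2) × A_3) × A_4): (A_1 × A_2): 12×12 by 12×9 → 12×9, cost 12·12·9 = 1296; ((A_1 × A_2) × A_3): 12×9 by 9×16 → 12×16, cost 12·9·16 = 1728; cumulative 3024; (((A_1 × A_2) × A_3) × A_4): 12×16 by 16×5 → 12×5, cost 12·16·5 = 960; cumulative 3984. Total 3984.
Order B = (A_1 × ((A_2 × A_3) × A_4)): (A_2 × A_3): 12×9 by 9×16 → 12×16, cost 12·9·16 = 1728; ((A_2 × A_3) × A_4): 12×16 by 16×5 → 12×5, cost 12·16·5 = 960; cumulative 2688; (A_1 × ((A_2 × A_3) × A_4)): 12×12 by 12×5 → 12×5, cost 12·12·5 = 720; cumulative 3408. Total 3408.
Difference: |3984 − 3408| = 576.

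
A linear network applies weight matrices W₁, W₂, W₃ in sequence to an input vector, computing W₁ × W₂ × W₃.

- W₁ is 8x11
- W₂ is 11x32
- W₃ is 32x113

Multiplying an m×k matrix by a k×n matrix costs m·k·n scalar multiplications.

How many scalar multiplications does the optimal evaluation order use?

31744

Order (W₁ × (W₂ × W₃)): (W₂ × W₃): 11×32 by 32×113 → 11×113, cost 11·32·113 = 39776; (W₁ × (W₂ × W₃)): 8×11 by 11×113 → 8×113, cost 8·11·113 = 9944; cumulative 49720. Total 49720.
Order ((W₁ × W₂) × W₃): (W₁ × W₂): 8×11 by 11×32 → 8×32, cost 8·11·32 = 2816; ((W₁ × W₂) × W₃): 8×32 by 32×113 → 8×113, cost 8·32·113 = 28928; cumulative 31744. Total 31744.
Minimum: 31744.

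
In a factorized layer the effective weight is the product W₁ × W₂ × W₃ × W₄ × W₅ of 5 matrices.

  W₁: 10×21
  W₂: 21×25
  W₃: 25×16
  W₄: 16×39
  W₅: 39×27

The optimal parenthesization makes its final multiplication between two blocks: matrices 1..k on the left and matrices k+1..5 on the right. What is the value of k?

4

Adjacent pairs: W₁W₂ = 10·21·25 = 5250; W₂W₃ = 21·25·16 = 8400; W₃W₄ = 25·16·39 = 15600; W₄W₅ = 16·39·27 = 16848.
Length 3: W₁..W₃: k=1: 0+8400+10·21·16=11760; k=2: 5250+0+10·25·16=9250 → min 9250 | W₂..W₄: k=2: 0+15600+21·25·39=36075; k=3: 8400+0+21·16·39=21504 → min 21504 | W₃..W₅: k=3: 0+16848+25·16·27=27648; k=4: 15600+0+25·39·27=41925 → min 27648.
Length 4: W₁..W₄: k=1: 0+21504+10·21·39=29694; k=2: 5250+15600+10·25·39=30600; k=3: 9250+0+10·16·39=15490 → min 15490 | W₂..W₅: k=2: 0+27648+21·25·27=41823; k=3: 8400+16848+21·16·27=34320; k=4: 21504+0+21·39·27=43617 → min 34320.
Top-level splits: k=1: (W₁..W₁)·(W₂..W₅) → 0+34320+10·21·27 = 39990; k=2: (W₁..W₂)·(W₃..W₅) → 5250+27648+10·25·27 = 39648; k=3: (W₁..W₃)·(W₄..W₅) → 9250+16848+10·16·27 = 30418; k=4: (W₁..W₄)·(W₅..W₅) → 15490+0+10·39·27 = 26020.
Best split is after W₄, i.e. k = 4.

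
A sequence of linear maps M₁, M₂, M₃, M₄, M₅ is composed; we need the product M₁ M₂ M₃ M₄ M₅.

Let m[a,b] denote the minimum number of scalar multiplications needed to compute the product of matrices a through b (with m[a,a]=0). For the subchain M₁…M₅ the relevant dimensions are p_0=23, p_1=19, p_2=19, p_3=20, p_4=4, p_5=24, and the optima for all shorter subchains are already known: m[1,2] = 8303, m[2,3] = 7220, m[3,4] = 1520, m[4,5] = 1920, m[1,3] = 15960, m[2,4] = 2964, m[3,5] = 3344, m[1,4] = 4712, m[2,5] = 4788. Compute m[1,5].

m[1,5] = min over k∈[1,4] of m[1,k]+m[k+1,5]+p_{0}·p_k·p_{5}.
k=1: 0 + 4788 + 23·19·24 = 15276; k=2: 8303 + 3344 + 23·19·24 = 22135; k=3: 15960 + 1920 + 23·20·24 = 28920; k=4: 4712 + 0 + 23·4·24 = 6920.
Minimum: 6920 at k=4.

6920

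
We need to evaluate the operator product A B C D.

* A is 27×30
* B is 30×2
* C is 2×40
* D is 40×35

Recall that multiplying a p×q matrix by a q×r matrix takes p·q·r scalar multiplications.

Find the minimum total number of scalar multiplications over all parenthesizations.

6310

Adjacent pairs: AB = 27·30·2 = 1620; BC = 30·2·40 = 2400; CD = 2·40·35 = 2800.
Length 3: A..C: k=1: 0+2400+27·30·40=34800; k=2: 1620+0+27·2·40=3780 → min 3780 | B..D: k=2: 0+2800+30·2·35=4900; k=3: 2400+0+30·40·35=44400 → min 4900.
Length 4: A..D: k=1: 0+4900+27·30·35=33250; k=2: 1620+2800+27·2·35=6310; k=3: 3780+0+27·40·35=41580 → min 6310.
Optimal order: ((A B) (C D)) with cost 6310.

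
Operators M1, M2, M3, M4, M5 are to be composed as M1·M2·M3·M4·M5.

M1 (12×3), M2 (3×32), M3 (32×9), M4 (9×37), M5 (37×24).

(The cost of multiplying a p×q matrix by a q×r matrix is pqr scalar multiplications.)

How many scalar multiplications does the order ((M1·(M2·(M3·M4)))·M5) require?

26196

(M3·M4): 32×9 by 9×37 → 32×37, cost 32·9·37 = 10656
(M2·(M3·M4)): 3×32 by 32×37 → 3×37, cost 3·32·37 = 3552; cumulative 14208
(M1·(M2·(M3·M4))): 12×3 by 3×37 → 12×37, cost 12·3·37 = 1332; cumulative 15540
((M1·(M2·(M3·M4)))·M5): 12×37 by 37×24 → 12×24, cost 12·37·24 = 10656; cumulative 26196
Total: 26196 scalar multiplications.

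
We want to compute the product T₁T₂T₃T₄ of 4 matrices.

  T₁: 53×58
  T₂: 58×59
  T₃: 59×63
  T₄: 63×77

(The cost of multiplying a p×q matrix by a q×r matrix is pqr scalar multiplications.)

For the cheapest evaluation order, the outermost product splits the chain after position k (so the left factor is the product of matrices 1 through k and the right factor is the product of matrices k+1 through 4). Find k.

3

Adjacent pairs: T₁T₂ = 53·58·59 = 181366; T₂T₃ = 58·59·63 = 215586; T₃T₄ = 59·63·77 = 286209.
Length 3: T₁..T₃: k=1: 0+215586+53·58·63=409248; k=2: 181366+0+53·59·63=378367 → min 378367 | T₂..T₄: k=2: 0+286209+58·59·77=549703; k=3: 215586+0+58·63·77=496944 → min 496944.
Top-level splits: k=1: (T₁..T₁)·(T₂..T₄) → 0+496944+53·58·77 = 733642; k=2: (T₁..T₂)·(T₃..T₄) → 181366+286209+53·59·77 = 708354; k=3: (T₁..T₃)·(T₄..T₄) → 378367+0+53·63·77 = 635470.
Best split is after T₃, i.e. k = 3.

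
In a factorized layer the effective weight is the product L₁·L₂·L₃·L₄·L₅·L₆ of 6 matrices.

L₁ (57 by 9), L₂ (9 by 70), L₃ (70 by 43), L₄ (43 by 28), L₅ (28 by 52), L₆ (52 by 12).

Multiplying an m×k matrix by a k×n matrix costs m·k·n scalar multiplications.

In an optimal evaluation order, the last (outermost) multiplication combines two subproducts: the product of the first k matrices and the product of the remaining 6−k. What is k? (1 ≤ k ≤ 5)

Adjacent pairs: L₁L₂ = 57·9·70 = 35910; L₂L₃ = 9·70·43 = 27090; L₃L₄ = 70·43·28 = 84280; L₄L₅ = 43·28·52 = 62608; L₅L₆ = 28·52·12 = 17472.
Length 3: L₁..L₃: k=1: 0+27090+57·9·43=49149; k=2: 35910+0+57·70·43=207480 → min 49149 | L₂..L₄: k=2: 0+84280+9·70·28=101920; k=3: 27090+0+9·43·28=37926 → min 37926 | L₃..L₅: k=3: 0+62608+70·43·52=219128; k=4: 84280+0+70·28·52=186200 → min 186200 | L₄..L₆: k=4: 0+17472+43·28·12=31920; k=5: 62608+0+43·52·12=89440 → min 31920.
Length 4: L₁..L₄: k=1: 0+37926+57·9·28=52290; k=2: 35910+84280+57·70·28=231910; k=3: 49149+0+57·43·28=117777 → min 52290 | L₂..L₅: k=2: 0+186200+9·70·52=218960; k=3: 27090+62608+9·43·52=109822; k=4: 37926+0+9·28·52=51030 → min 51030 | L₃..L₆: k=3: 0+31920+70·43·12=68040; k=4: 84280+17472+70·28·12=125272; k=5: 186200+0+70·52·12=229880 → min 68040.
Length 5: L₁..L₅: k=1: 0+51030+57·9·52=77706; k=2: 35910+186200+57·70·52=429590; k=3: 49149+62608+57·43·52=239209; k=4: 52290+0+57·28·52=135282 → min 77706 | L₂..L₆: k=2: 0+68040+9·70·12=75600; k=3: 27090+31920+9·43·12=63654; k=4: 37926+17472+9·28·12=58422; k=5: 51030+0+9·52·12=56646 → min 56646.
Top-level splits: k=1: (L₁..L₁)·(L₂..L₆) → 0+56646+57·9·12 = 62802; k=2: (L₁..L₂)·(L₃..L₆) → 35910+68040+57·70·12 = 151830; k=3: (L₁..L₃)·(L₄..L₆) → 49149+31920+57·43·12 = 110481; k=4: (L₁..L₄)·(L₅..L₆) → 52290+17472+57·28·12 = 88914; k=5: (L₁..L₅)·(L₆..L₆) → 77706+0+57·52·12 = 113274.
Best split is after L₁, i.e. k = 1.

1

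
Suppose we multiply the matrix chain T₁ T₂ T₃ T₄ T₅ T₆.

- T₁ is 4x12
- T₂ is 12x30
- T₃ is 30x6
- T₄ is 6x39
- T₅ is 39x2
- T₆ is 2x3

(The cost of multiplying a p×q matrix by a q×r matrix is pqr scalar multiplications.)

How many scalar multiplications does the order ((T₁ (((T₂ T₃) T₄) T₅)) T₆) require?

(T₂ T₃): 12×30 by 30×6 → 12×6, cost 12·30·6 = 2160
((T₂ T₃) T₄): 12×6 by 6×39 → 12×39, cost 12·6·39 = 2808; cumulative 4968
(((T₂ T₃) T₄) T₅): 12×39 by 39×2 → 12×2, cost 12·39·2 = 936; cumulative 5904
(T₁ (((T₂ T₃) T₄) T₅)): 4×12 by 12×2 → 4×2, cost 4·12·2 = 96; cumulative 6000
((T₁ (((T₂ T₃) T₄) T₅)) T₆): 4×2 by 2×3 → 4×3, cost 4·2·3 = 24; cumulative 6024
Total: 6024 scalar multiplications.

6024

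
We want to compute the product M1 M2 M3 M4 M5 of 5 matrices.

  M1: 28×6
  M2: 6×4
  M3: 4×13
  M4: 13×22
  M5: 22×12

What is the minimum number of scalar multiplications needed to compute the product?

4216

Adjacent pairs: M1M2 = 28·6·4 = 672; M2M3 = 6·4·13 = 312; M3M4 = 4·13·22 = 1144; M4M5 = 13·22·12 = 3432.
Length 3: M1..M3: k=1: 0+312+28·6·13=2496; k=2: 672+0+28·4·13=2128 → min 2128 | M2..M4: k=2: 0+1144+6·4·22=1672; k=3: 312+0+6·13·22=2028 → min 1672 | M3..M5: k=3: 0+3432+4·13·12=4056; k=4: 1144+0+4·22·12=2200 → min 2200.
Length 4: M1..M4: k=1: 0+1672+28·6·22=5368; k=2: 672+1144+28·4·22=4280; k=3: 2128+0+28·13·22=10136 → min 4280 | M2..M5: k=2: 0+2200+6·4·12=2488; k=3: 312+3432+6·13·12=4680; k=4: 1672+0+6·22·12=3256 → min 2488.
Length 5: M1..M5: k=1: 0+2488+28·6·12=4504; k=2: 672+2200+28·4·12=4216; k=3: 2128+3432+28·13·12=9928; k=4: 4280+0+28·22·12=11672 → min 4216.
Optimal order: ((M1 M2) ((M3 M4) M5)) with cost 4216.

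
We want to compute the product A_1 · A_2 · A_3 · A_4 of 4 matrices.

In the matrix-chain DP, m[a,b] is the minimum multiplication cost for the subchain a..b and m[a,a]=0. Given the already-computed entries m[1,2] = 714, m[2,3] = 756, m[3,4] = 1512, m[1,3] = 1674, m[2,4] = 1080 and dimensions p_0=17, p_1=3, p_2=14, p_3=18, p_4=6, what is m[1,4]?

1386

m[1,4] = min over k∈[1,3] of m[1,k]+m[k+1,4]+p_{0}·p_k·p_{4}.
k=1: 0 + 1080 + 17·3·6 = 1386; k=2: 714 + 1512 + 17·14·6 = 3654; k=3: 1674 + 0 + 17·18·6 = 3510.
Minimum: 1386 at k=1.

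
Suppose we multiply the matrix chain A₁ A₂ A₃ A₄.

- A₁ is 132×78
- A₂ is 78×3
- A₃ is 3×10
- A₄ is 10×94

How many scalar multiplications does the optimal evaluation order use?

70932

Adjacent pairs: A₁A₂ = 132·78·3 = 30888; A₂A₃ = 78·3·10 = 2340; A₃A₄ = 3·10·94 = 2820.
Length 3: A₁..A₃: k=1: 0+2340+132·78·10=105300; k=2: 30888+0+132·3·10=34848 → min 34848 | A₂..A₄: k=2: 0+2820+78·3·94=24816; k=3: 2340+0+78·10·94=75660 → min 24816.
Length 4: A₁..A₄: k=1: 0+24816+132·78·94=992640; k=2: 30888+2820+132·3·94=70932; k=3: 34848+0+132·10·94=158928 → min 70932.
Optimal order: ((A₁ A₂) (A₃ A₄)) with cost 70932.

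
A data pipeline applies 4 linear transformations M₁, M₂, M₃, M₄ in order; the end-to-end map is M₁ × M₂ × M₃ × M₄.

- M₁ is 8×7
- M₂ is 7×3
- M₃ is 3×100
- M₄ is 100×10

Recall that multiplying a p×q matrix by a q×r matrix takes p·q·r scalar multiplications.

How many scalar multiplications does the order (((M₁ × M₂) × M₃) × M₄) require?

10568

(M₁ × M₂): 8×7 by 7×3 → 8×3, cost 8·7·3 = 168
((M₁ × M₂) × M₃): 8×3 by 3×100 → 8×100, cost 8·3·100 = 2400; cumulative 2568
(((M₁ × M₂) × M₃) × M₄): 8×100 by 100×10 → 8×10, cost 8·100·10 = 8000; cumulative 10568
Total: 10568 scalar multiplications.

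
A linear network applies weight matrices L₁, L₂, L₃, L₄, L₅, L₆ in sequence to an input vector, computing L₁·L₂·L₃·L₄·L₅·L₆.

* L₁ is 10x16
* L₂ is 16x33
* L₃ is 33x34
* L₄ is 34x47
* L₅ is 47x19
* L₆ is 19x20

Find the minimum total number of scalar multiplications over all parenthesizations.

Adjacent pairs: L₁L₂ = 10·16·33 = 5280; L₂L₃ = 16·33·34 = 17952; L₃L₄ = 33·34·47 = 52734; L₄L₅ = 34·47·19 = 30362; L₅L₆ = 47·19·20 = 17860.
Length 3: L₁..L₃: k=1: 0+17952+10·16·34=23392; k=2: 5280+0+10·33·34=16500 → min 16500 | L₂..L₄: k=2: 0+52734+16·33·47=77550; k=3: 17952+0+16·34·47=43520 → min 43520 | L₃..L₅: k=3: 0+30362+33·34·19=51680; k=4: 52734+0+33·47·19=82203 → min 51680 | L₄..L₆: k=4: 0+17860+34·47·20=49820; k=5: 30362+0+34·19·20=43282 → min 43282.
Length 4: L₁..L₄: k=1: 0+43520+10·16·47=51040; k=2: 5280+52734+10·33·47=73524; k=3: 16500+0+10·34·47=32480 → min 32480 | L₂..L₅: k=2: 0+51680+16·33·19=61712; k=3: 17952+30362+16·34·19=58650; k=4: 43520+0+16·47·19=57808 → min 57808 | L₃..L₆: k=3: 0+43282+33·34·20=65722; k=4: 52734+17860+33·47·20=101614; k=5: 51680+0+33·19·20=64220 → min 64220.
Length 5: L₁..L₅: k=1: 0+57808+10·16·19=60848; k=2: 5280+51680+10·33·19=63230; k=3: 16500+30362+10·34·19=53322; k=4: 32480+0+10·47·19=41410 → min 41410 | L₂..L₆: k=2: 0+64220+16·33·20=74780; k=3: 17952+43282+16·34·20=72114; k=4: 43520+17860+16·47·20=76420; k=5: 57808+0+16·19·20=63888 → min 63888.
Length 6: L₁..L₆: k=1: 0+63888+10·16·20=67088; k=2: 5280+64220+10·33·20=76100; k=3: 16500+43282+10·34·20=66582; k=4: 32480+17860+10·47·20=59740; k=5: 41410+0+10·19·20=45210 → min 45210.
Optimal order: (((((L₁·L₂)·L₃)·L₄)·L₅)·L₆) with cost 45210.

45210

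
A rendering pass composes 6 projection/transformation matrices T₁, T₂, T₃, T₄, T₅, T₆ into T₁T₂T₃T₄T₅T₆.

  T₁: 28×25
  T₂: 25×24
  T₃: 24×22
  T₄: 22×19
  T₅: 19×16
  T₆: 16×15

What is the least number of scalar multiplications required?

38250

Adjacent pairs: T₁T₂ = 28·25·24 = 16800; T₂T₃ = 25·24·22 = 13200; T₃T₄ = 24·22·19 = 10032; T₄T₅ = 22·19·16 = 6688; T₅T₆ = 19·16·15 = 4560.
Length 3: T₁..T₃: k=1: 0+13200+28·25·22=28600; k=2: 16800+0+28·24·22=31584 → min 28600 | T₂..T₄: k=2: 0+10032+25·24·19=21432; k=3: 13200+0+25·22·19=23650 → min 21432 | T₃..T₅: k=3: 0+6688+24·22·16=15136; k=4: 10032+0+24·19·16=17328 → min 15136 | T₄..T₆: k=4: 0+4560+22·19·15=10830; k=5: 6688+0+22·16·15=11968 → min 10830.
Length 4: T₁..T₄: k=1: 0+21432+28·25·19=34732; k=2: 16800+10032+28·24·19=39600; k=3: 28600+0+28·22·19=40304 → min 34732 | T₂..T₅: k=2: 0+15136+25·24·16=24736; k=3: 13200+6688+25·22·16=28688; k=4: 21432+0+25·19·16=29032 → min 24736 | T₃..T₆: k=3: 0+10830+24·22·15=18750; k=4: 10032+4560+24·19·15=21432; k=5: 15136+0+24·16·15=20896 → min 18750.
Length 5: T₁..T₅: k=1: 0+24736+28·25·16=35936; k=2: 16800+15136+28·24·16=42688; k=3: 28600+6688+28·22·16=45144; k=4: 34732+0+28·19·16=43244 → min 35936 | T₂..T₆: k=2: 0+18750+25·24·15=27750; k=3: 13200+10830+25·22·15=32280; k=4: 21432+4560+25·19·15=33117; k=5: 24736+0+25·16·15=30736 → min 27750.
Length 6: T₁..T₆: k=1: 0+27750+28·25·15=38250; k=2: 16800+18750+28·24·15=45630; k=3: 28600+10830+28·22·15=48670; k=4: 34732+4560+28·19·15=47272; k=5: 35936+0+28·16·15=42656 → min 38250.
Optimal order: (T₁(T₂(T₃(T₄(T₅T₆))))) with cost 38250.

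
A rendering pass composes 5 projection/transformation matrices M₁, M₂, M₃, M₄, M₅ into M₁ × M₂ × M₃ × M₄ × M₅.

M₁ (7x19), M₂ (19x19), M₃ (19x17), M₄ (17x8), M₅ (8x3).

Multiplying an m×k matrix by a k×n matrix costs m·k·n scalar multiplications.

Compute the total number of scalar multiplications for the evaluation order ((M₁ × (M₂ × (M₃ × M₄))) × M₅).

(M₃ × M₄): 19×17 by 17×8 → 19×8, cost 19·17·8 = 2584
(M₂ × (M₃ × M₄)): 19×19 by 19×8 → 19×8, cost 19·19·8 = 2888; cumulative 5472
(M₁ × (M₂ × (M₃ × M₄))): 7×19 by 19×8 → 7×8, cost 7·19·8 = 1064; cumulative 6536
((M₁ × (M₂ × (M₃ × M₄))) × M₅): 7×8 by 8×3 → 7×3, cost 7·8·3 = 168; cumulative 6704
Total: 6704 scalar multiplications.

6704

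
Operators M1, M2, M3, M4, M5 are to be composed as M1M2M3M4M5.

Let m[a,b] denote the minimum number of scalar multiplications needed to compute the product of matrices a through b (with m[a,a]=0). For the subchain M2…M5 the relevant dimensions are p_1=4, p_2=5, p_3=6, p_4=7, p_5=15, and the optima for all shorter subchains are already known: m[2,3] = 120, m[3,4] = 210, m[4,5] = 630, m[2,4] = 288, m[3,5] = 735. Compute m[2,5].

m[2,5] = min over k∈[2,4] of m[2,k]+m[k+1,5]+p_{1}·p_k·p_{5}.
k=2: 0 + 735 + 4·5·15 = 1035; k=3: 120 + 630 + 4·6·15 = 1110; k=4: 288 + 0 + 4·7·15 = 708.
Minimum: 708 at k=4.

708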